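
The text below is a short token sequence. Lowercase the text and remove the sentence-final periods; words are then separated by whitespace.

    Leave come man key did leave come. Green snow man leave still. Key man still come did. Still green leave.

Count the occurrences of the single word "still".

3

Scanning the 20 tokens for "still":
  position 12: still
  position 15: still
  position 18: still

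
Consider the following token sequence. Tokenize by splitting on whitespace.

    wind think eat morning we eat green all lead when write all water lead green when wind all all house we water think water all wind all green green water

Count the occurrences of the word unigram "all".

6

Scanning the 30 tokens for "all":
  position 8: all
  position 12: all
  position 18: all
  position 19: all
  position 25: all
  position 27: all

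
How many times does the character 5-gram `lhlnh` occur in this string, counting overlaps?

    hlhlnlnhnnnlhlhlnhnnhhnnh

1

Sliding a length-5 window over the 25 characters (21 positions):
  position 14–18: lhlnh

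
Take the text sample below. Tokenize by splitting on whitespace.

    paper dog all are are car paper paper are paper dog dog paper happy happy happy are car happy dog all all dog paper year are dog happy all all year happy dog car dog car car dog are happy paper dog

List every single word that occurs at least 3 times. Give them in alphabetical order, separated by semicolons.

all; are; car; dog; happy; paper

Unigram counts meeting the condition (at least 3 times):
  all: 5
  are: 6
  car: 5
  dog: 10
  happy: 7
  paper: 7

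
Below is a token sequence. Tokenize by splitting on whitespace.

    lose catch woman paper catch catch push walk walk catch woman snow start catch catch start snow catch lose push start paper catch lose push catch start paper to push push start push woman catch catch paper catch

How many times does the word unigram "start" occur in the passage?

5

Scanning the 38 tokens for "start":
  position 13: start
  position 16: start
  position 21: start
  position 27: start
  position 32: start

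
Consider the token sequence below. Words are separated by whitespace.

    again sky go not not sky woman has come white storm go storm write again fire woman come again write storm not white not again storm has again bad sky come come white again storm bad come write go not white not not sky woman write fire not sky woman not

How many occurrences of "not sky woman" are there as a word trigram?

3

Scanning the 49 overlapping trigram windows for "not sky woman":
  position 5–7: not sky woman
  position 43–45: not sky woman
  position 48–50: not sky woman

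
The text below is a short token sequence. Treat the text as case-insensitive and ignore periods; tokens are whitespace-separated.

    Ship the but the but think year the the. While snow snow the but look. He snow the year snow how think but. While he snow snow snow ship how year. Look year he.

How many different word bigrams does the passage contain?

27

34 tokens → 33 bigram windows in total.
Repeated bigrams (each contributes count−1 duplicates):
  snow snow: 3
  the but: 3
  he snow: 2
  snow the: 2
6 duplicate windows → 33 − 6 = 27 distinct.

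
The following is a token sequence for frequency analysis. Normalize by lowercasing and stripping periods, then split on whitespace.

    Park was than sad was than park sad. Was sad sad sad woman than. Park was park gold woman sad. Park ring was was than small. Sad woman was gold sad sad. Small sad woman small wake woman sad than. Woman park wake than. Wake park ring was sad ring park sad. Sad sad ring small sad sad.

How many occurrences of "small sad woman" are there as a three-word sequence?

Scanning the 56 overlapping trigram windows for "small sad woman":
  position 26–28: small sad woman
  position 33–35: small sad woman

2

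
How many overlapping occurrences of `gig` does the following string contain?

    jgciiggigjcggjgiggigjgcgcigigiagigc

5

Sliding a length-3 window over the 35 characters (33 positions):
  position 7–9: gig
  position 15–17: gig
  position 18–20: gig
  position 27–29: gig
  position 32–34: gig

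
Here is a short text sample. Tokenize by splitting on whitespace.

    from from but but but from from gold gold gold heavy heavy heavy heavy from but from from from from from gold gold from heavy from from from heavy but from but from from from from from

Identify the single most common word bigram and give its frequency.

Bigram frequencies (highest first):
  from from: 12
  but from: 4
  from but: 3
  gold gold: 3
  heavy heavy: 3
  but but: 2
  … (6 more, each ≤ 2)

"from from", 12 times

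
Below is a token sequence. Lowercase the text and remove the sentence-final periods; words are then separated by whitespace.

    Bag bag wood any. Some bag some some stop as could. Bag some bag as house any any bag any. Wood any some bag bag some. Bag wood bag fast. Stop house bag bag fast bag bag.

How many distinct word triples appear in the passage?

37 tokens → 35 trigram windows in total.
Repeated trigrams (each contributes count−1 duplicates):
  any some bag: 2
  bag some bag: 2
  wood any some: 2
3 duplicate windows → 35 − 3 = 32 distinct.

32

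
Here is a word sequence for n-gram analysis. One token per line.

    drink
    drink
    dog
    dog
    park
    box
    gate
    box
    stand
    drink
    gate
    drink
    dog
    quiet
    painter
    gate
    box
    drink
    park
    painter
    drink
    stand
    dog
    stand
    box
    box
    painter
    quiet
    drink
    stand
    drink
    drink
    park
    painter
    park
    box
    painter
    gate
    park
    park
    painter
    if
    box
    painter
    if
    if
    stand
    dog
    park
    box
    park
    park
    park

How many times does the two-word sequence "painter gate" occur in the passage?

2

Scanning the 52 overlapping bigram windows for "painter gate":
  position 15–16: painter gate
  position 37–38: painter gate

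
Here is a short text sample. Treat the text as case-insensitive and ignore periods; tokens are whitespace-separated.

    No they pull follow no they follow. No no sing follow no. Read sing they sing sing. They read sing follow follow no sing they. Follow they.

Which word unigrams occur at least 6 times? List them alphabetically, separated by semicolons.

follow; no; sing; they

Unigram counts meeting the condition (at least 6 times):
  follow: 6
  no: 6
  sing: 6
  they: 6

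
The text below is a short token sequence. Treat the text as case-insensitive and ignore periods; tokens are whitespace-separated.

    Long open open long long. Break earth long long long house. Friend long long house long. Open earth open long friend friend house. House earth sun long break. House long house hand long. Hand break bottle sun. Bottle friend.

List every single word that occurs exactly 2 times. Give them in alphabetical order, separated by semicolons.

Unigram counts meeting the condition (exactly 2 times):
  bottle: 2
  hand: 2
  sun: 2

bottle; hand; sun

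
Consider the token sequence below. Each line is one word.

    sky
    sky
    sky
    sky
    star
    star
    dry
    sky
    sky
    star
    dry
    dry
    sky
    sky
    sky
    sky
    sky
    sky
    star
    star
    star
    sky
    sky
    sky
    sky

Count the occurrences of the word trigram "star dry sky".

1

Scanning the 23 overlapping trigram windows for "star dry sky":
  position 6–8: star dry sky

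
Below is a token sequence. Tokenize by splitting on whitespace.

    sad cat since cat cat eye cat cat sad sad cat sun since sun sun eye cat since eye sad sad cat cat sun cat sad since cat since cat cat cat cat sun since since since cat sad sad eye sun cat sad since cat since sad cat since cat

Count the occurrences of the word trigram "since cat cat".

2

Scanning the 49 overlapping trigram windows for "since cat cat":
  position 3–5: since cat cat
  position 29–31: since cat cat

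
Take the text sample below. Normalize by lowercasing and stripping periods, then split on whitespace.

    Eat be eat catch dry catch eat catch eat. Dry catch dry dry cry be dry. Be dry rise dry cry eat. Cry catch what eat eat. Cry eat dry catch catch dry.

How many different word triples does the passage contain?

30

33 tokens → 31 trigram windows in total.
Repeated trigrams (each contributes count−1 duplicates):
  eat dry catch: 2
1 duplicate windows → 31 − 1 = 30 distinct.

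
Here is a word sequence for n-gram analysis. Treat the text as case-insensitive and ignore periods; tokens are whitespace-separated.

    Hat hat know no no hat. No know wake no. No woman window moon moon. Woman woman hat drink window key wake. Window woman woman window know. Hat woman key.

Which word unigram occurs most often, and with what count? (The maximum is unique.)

"woman", 6 times

Unigram frequencies (highest first):
  woman: 6
  hat: 5
  no: 5
  window: 4
  know: 3
  wake: 2
  … (3 more, each ≤ 2)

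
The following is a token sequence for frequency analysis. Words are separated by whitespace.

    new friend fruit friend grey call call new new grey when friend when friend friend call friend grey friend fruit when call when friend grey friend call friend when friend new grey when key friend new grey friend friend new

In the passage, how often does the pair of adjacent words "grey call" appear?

1

Scanning the 39 overlapping bigram windows for "grey call":
  position 5–6: grey call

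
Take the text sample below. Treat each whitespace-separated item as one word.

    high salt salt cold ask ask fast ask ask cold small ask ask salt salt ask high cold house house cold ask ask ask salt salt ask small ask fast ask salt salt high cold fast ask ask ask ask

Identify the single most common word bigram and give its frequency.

"ask ask", 8 times

Bigram frequencies (highest first):
  ask ask: 8
  salt salt: 4
  fast ask: 3
  ask salt: 3
  cold ask: 2
  ask fast: 2
  … (14 more, each ≤ 2)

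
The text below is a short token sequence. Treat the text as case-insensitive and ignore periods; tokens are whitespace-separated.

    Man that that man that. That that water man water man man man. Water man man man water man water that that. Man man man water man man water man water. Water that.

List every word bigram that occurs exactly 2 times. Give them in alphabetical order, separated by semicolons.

Bigram counts meeting the condition (exactly 2 times):
  man that: 2
  that man: 2
  water that: 2

man that; that man; water that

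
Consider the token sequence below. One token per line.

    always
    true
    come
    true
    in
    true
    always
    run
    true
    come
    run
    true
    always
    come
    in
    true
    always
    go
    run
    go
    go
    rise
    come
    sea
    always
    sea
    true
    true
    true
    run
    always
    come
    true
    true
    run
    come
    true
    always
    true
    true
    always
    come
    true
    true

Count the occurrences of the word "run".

Scanning the 44 tokens for "run":
  position 8: run
  position 11: run
  position 19: run
  position 30: run
  position 35: run

5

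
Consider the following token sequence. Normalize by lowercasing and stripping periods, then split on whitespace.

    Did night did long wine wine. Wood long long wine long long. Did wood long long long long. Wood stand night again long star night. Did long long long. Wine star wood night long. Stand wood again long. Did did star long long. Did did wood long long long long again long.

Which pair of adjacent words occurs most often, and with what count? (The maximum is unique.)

Bigram frequencies (highest first):
  long long: 11
  long wine: 3
  wood long: 3
  long did: 3
  again long: 3
  night did: 2
  … (23 more, each ≤ 2)

"long long", 11 times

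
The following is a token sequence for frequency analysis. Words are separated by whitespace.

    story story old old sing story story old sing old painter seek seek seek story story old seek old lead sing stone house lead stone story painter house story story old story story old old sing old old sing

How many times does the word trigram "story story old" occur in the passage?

5

Scanning the 37 overlapping trigram windows for "story story old":
  position 1–3: story story old
  position 6–8: story story old
  position 15–17: story story old
  position 29–31: story story old
  position 32–34: story story old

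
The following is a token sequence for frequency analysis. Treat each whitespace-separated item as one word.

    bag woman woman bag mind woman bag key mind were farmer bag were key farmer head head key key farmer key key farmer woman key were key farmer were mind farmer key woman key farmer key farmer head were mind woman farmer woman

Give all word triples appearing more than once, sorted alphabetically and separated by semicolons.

key farmer head; key farmer key; key key farmer; were key farmer

Trigram counts meeting the condition (more than once):
  key farmer head: 2
  key farmer key: 2
  key key farmer: 2
  were key farmer: 2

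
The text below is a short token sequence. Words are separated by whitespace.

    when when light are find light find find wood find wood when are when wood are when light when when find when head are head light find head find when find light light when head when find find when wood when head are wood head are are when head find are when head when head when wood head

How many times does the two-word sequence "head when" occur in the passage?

3

Scanning the 57 overlapping bigram windows for "head when":
  position 35–36: head when
  position 53–54: head when
  position 55–56: head when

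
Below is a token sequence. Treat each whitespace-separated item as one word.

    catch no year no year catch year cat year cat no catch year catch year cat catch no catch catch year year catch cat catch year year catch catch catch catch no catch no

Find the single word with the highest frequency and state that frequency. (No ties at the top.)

Unigram frequencies (highest first):
  catch: 14
  year: 10
  no: 6
  cat: 4

"catch", 14 times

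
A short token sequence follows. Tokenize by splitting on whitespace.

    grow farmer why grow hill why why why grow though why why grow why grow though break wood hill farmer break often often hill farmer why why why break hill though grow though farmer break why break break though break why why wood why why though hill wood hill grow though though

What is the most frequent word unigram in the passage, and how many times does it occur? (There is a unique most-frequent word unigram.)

Unigram frequencies (highest first):
  why: 15
  though: 8
  grow: 7
  break: 7
  hill: 6
  farmer: 4
  … (2 more, each ≤ 3)

"why", 15 times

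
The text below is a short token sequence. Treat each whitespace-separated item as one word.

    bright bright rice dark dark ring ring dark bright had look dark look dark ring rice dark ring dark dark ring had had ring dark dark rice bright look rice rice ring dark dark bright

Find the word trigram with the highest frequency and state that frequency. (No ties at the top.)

Trigram frequencies (highest first):
  ring dark dark: 3
  dark dark ring: 2
  bright bright rice: 1
  bright rice dark: 1
  rice dark dark: 1
  dark ring ring: 1
  … (24 more, each ≤ 1)

"ring dark dark", 3 times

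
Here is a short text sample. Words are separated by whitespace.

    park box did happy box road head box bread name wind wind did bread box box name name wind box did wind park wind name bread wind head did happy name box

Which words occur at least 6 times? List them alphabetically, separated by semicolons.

Unigram counts meeting the condition (at least 6 times):
  box: 7
  wind: 6

box; wind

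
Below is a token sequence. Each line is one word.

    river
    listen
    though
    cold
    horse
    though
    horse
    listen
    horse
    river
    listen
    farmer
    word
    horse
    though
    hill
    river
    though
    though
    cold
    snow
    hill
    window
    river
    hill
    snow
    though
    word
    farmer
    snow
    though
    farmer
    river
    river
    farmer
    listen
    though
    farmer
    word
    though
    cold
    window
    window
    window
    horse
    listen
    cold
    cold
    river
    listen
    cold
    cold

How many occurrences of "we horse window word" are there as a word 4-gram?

Scanning the 49 overlapping 4-gram windows for "we horse window word":
  (none found)

0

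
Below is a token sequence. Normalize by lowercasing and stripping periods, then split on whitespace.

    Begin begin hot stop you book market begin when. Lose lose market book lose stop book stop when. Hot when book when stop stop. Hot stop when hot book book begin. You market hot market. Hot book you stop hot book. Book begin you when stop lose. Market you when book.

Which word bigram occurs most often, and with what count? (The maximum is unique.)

"hot book", 3 times

Bigram frequencies (highest first):
  hot book: 3
  hot stop: 2
  lose market: 2
  stop when: 2
  when hot: 2
  when book: 2
  … (30 more, each ≤ 2)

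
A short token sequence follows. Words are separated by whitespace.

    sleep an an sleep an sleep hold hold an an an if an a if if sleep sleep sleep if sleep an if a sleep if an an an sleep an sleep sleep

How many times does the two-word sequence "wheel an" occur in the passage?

Scanning the 32 overlapping bigram windows for "wheel an":
  (none found)

0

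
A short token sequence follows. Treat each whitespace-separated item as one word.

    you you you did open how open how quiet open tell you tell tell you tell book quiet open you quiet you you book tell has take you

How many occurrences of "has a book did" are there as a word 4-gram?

Scanning the 25 overlapping 4-gram windows for "has a book did":
  (none found)

0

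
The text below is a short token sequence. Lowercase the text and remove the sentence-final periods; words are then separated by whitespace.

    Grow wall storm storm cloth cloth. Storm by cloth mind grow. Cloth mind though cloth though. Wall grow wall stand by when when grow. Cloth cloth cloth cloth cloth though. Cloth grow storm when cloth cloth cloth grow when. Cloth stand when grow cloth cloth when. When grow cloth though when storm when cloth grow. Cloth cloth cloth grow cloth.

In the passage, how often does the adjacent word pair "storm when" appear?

2

Scanning the 59 overlapping bigram windows for "storm when":
  position 33–34: storm when
  position 52–53: storm when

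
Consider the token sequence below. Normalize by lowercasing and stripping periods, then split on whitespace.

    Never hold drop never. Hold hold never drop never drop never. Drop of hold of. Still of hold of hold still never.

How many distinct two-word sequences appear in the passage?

13

22 tokens → 21 bigram windows in total.
Repeated bigrams (each contributes count−1 duplicates):
  drop never: 3
  never drop: 3
  of hold: 3
  hold of: 2
  never hold: 2
8 duplicate windows → 21 − 8 = 13 distinct.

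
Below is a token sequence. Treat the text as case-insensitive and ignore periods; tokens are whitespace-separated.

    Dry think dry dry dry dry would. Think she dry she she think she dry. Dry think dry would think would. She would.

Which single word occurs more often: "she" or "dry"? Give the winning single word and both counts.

"she": 5 occurrences
"dry": 9 occurrences

"dry" (9 vs 5)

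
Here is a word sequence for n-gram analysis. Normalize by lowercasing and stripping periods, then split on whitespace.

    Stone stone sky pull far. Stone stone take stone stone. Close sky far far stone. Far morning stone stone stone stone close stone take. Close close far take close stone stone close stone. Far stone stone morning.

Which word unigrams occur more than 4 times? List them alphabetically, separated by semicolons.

Unigram counts meeting the condition (more than 4 times):
  close: 6
  far: 6
  stone: 17

close; far; stone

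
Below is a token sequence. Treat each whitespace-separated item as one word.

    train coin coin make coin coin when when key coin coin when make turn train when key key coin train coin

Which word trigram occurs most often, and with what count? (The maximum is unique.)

"coin coin when", 2 times

Trigram frequencies (highest first):
  coin coin when: 2
  train coin coin: 1
  coin coin make: 1
  coin make coin: 1
  make coin coin: 1
  coin when when: 1
  … (12 more, each ≤ 1)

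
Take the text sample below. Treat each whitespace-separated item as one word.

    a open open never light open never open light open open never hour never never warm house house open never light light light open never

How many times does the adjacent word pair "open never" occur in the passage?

Scanning the 24 overlapping bigram windows for "open never":
  position 3–4: open never
  position 6–7: open never
  position 11–12: open never
  position 19–20: open never
  position 24–25: open never

5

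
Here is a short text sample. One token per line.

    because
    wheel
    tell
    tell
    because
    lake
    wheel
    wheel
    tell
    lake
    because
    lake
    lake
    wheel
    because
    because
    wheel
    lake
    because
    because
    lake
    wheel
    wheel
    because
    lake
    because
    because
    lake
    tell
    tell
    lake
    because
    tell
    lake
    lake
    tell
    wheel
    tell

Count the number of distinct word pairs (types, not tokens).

16

38 tokens → 37 bigram windows in total.
Repeated bigrams (each contributes count−1 duplicates):
  because lake: 5
  lake because: 4
  because because: 3
  lake wheel: 3
  tell lake: 3
  wheel tell: 3
  because wheel: 2
  lake lake: 2
  … (4 more repeated)
21 duplicate windows → 37 − 21 = 16 distinct.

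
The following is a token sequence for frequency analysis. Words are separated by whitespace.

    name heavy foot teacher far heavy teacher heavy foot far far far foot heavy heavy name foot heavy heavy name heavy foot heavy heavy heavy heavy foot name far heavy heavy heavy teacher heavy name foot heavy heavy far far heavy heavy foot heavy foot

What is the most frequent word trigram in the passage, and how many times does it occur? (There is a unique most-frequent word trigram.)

"foot heavy heavy", 4 times

Trigram frequencies (highest first):
  foot heavy heavy: 4
  heavy heavy heavy: 3
  name heavy foot: 2
  heavy teacher heavy: 2
  heavy heavy name: 2
  heavy name foot: 2
  … (24 more, each ≤ 2)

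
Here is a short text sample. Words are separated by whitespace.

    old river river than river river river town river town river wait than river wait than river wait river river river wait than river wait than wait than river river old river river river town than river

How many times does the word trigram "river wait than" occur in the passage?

4

Scanning the 35 overlapping trigram windows for "river wait than":
  position 11–13: river wait than
  position 14–16: river wait than
  position 21–23: river wait than
  position 24–26: river wait than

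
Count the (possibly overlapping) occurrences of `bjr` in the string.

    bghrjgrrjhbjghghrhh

0

Sliding a length-3 window over the 19 characters (17 positions):
  (no match at any position)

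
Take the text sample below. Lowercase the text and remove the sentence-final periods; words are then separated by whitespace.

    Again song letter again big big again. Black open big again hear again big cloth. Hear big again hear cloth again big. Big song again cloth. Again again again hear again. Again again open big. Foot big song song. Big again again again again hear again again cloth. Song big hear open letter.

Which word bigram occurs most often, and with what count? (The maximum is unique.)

Bigram frequencies (highest first):
  again again: 8
  big again: 4
  again hear: 4
  again big: 3
  hear again: 3
  big big: 2
  … (23 more, each ≤ 2)

"again again", 8 times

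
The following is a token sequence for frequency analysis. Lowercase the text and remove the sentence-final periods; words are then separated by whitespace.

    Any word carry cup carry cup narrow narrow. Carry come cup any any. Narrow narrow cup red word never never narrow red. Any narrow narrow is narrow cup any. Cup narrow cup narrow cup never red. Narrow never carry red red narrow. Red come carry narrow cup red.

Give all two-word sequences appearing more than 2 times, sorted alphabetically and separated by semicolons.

Bigram counts meeting the condition (more than 2 times):
  cup narrow: 3
  narrow cup: 5
  narrow narrow: 3

cup narrow; narrow cup; narrow narrow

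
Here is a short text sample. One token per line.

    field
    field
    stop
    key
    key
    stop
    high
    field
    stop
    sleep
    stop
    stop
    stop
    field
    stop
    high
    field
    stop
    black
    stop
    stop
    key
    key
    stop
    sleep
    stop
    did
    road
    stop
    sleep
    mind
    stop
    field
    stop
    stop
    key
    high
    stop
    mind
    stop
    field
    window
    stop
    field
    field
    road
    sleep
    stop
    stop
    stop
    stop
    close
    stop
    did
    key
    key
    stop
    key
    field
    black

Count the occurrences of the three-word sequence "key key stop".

Scanning the 58 overlapping trigram windows for "key key stop":
  position 4–6: key key stop
  position 22–24: key key stop
  position 55–57: key key stop

3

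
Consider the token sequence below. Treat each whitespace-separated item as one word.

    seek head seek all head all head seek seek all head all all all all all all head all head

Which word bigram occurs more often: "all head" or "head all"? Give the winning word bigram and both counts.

"all head": 5 occurrences
"head all": 3 occurrences

"all head" (5 vs 3)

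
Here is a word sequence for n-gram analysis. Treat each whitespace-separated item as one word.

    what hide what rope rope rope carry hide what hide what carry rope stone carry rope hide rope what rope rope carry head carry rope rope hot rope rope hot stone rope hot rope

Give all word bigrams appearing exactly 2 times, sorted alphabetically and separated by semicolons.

hot rope; rope carry; what hide; what rope

Bigram counts meeting the condition (exactly 2 times):
  hot rope: 2
  rope carry: 2
  what hide: 2
  what rope: 2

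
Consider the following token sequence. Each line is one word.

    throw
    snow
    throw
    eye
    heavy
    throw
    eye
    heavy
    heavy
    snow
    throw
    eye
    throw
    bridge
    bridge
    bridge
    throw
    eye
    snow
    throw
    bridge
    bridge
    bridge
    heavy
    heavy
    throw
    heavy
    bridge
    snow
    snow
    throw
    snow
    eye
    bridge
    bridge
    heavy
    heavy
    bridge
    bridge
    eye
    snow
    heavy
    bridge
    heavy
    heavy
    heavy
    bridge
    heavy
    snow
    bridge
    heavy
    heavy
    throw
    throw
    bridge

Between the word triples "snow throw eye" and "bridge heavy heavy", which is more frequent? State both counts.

"bridge heavy heavy" (4 vs 2)

"snow throw eye": 2 occurrences
"bridge heavy heavy": 4 occurrences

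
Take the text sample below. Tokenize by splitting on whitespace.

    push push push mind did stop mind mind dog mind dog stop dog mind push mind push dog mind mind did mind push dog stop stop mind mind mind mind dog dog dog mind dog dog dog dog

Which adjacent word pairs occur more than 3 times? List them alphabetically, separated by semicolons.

Bigram counts meeting the condition (more than 3 times):
  dog dog: 5
  dog mind: 4
  mind dog: 4
  mind mind: 5

dog dog; dog mind; mind dog; mind mind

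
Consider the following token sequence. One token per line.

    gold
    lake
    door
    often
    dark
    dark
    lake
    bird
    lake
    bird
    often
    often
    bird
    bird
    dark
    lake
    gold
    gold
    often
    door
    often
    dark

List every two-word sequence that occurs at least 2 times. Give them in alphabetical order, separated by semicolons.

Bigram counts meeting the condition (at least 2 times):
  dark lake: 2
  door often: 2
  lake bird: 2
  often dark: 2

dark lake; door often; lake bird; often dark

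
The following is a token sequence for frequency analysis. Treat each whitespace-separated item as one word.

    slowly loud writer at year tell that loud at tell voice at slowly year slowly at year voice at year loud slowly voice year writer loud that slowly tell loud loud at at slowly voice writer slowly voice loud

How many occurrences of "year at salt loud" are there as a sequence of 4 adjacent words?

0

Scanning the 36 overlapping 4-gram windows for "year at salt loud":
  (none found)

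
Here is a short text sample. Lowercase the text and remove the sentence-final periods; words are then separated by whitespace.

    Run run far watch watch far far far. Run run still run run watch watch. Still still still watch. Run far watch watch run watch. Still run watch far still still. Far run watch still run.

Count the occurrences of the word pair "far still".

1

Scanning the 35 overlapping bigram windows for "far still":
  position 29–30: far still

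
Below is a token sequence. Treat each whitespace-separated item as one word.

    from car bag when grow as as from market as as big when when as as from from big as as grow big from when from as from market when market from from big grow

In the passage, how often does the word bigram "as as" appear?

4

Scanning the 34 overlapping bigram windows for "as as":
  position 6–7: as as
  position 10–11: as as
  position 15–16: as as
  position 20–21: as as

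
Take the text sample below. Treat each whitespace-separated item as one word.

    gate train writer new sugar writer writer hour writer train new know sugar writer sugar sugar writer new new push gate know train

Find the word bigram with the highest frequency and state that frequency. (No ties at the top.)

Bigram frequencies (highest first):
  sugar writer: 3
  writer new: 2
  gate train: 1
  train writer: 1
  new sugar: 1
  writer writer: 1
  … (13 more, each ≤ 1)

"sugar writer", 3 times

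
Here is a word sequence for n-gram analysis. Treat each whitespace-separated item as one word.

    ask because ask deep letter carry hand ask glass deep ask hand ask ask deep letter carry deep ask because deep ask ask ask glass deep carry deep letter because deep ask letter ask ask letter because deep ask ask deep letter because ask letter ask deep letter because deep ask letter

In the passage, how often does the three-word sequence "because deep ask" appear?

4

Scanning the 50 overlapping trigram windows for "because deep ask":
  position 20–22: because deep ask
  position 30–32: because deep ask
  position 37–39: because deep ask
  position 49–51: because deep ask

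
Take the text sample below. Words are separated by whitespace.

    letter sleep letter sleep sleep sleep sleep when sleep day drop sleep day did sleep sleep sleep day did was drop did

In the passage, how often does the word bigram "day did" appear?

Scanning the 21 overlapping bigram windows for "day did":
  position 13–14: day did
  position 18–19: day did

2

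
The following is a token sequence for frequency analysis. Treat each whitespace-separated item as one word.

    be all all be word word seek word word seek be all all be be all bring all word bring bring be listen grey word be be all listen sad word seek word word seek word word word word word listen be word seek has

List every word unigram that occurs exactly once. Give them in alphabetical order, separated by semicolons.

grey; has; sad

Unigram counts meeting the condition (exactly once):
  grey: 1
  has: 1
  sad: 1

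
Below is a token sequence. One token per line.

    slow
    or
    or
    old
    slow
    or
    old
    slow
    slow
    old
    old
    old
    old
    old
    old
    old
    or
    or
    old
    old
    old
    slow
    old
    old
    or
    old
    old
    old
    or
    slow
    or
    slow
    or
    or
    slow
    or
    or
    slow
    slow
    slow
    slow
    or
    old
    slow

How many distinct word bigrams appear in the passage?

9

44 tokens → 43 bigram windows in total.
Repeated bigrams (each contributes count−1 duplicates):
  old old: 11
  slow or: 6
  or old: 5
  old slow: 4
  or or: 4
  or slow: 4
  slow slow: 4
  old or: 3
  … (1 more repeated)
34 duplicate windows → 43 − 34 = 9 distinct.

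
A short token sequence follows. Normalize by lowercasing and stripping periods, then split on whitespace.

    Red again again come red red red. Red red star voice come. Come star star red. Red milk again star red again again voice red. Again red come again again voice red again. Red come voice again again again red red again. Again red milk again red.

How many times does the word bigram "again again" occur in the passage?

6

Scanning the 46 overlapping bigram windows for "again again":
  position 2–3: again again
  position 22–23: again again
  position 29–30: again again
  position 37–38: again again
  position 38–39: again again
  position 42–43: again again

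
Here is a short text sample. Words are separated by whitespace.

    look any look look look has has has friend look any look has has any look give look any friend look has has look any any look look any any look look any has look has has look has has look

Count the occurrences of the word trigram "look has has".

5

Scanning the 39 overlapping trigram windows for "look has has":
  position 5–7: look has has
  position 12–14: look has has
  position 21–23: look has has
  position 35–37: look has has
  position 38–40: look has has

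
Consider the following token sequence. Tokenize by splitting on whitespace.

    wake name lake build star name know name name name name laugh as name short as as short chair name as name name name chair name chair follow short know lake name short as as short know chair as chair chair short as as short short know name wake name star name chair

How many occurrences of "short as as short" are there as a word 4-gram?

3

Scanning the 50 overlapping 4-gram windows for "short as as short":
  position 15–18: short as as short
  position 33–36: short as as short
  position 42–45: short as as short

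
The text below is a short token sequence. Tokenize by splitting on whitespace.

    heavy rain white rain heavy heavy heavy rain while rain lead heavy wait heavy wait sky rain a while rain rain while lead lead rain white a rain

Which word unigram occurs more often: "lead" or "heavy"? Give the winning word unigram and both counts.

"lead": 3 occurrences
"heavy": 6 occurrences

"heavy" (6 vs 3)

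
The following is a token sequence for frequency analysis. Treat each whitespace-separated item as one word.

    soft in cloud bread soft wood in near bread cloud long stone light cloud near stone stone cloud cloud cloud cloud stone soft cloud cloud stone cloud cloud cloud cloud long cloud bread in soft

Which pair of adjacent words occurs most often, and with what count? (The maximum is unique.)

Bigram frequencies (highest first):
  cloud cloud: 7
  cloud bread: 2
  cloud long: 2
  stone cloud: 2
  cloud stone: 2
  soft in: 1
  … (18 more, each ≤ 1)

"cloud cloud", 7 times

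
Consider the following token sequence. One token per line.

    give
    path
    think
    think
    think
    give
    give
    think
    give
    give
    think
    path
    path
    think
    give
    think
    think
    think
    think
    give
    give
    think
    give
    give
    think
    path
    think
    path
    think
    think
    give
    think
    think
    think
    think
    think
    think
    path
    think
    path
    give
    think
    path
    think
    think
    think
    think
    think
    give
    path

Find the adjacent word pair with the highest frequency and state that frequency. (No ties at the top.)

Bigram frequencies (highest first):
  think think: 15
  think give: 7
  give think: 7
  path think: 6
  think path: 6
  give give: 4
  … (3 more, each ≤ 2)

"think think", 15 times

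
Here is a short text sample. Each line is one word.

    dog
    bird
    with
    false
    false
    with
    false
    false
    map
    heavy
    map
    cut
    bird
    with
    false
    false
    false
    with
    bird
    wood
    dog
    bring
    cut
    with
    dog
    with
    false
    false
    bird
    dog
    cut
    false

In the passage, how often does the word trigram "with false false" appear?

Scanning the 30 overlapping trigram windows for "with false false":
  position 3–5: with false false
  position 6–8: with false false
  position 14–16: with false false
  position 26–28: with false false

4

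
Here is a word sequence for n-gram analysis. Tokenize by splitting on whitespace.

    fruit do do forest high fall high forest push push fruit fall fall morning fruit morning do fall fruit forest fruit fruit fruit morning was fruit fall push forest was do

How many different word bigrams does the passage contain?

27

31 tokens → 30 bigram windows in total.
Repeated bigrams (each contributes count−1 duplicates):
  fruit fall: 2
  fruit fruit: 2
  fruit morning: 2
3 duplicate windows → 30 − 3 = 27 distinct.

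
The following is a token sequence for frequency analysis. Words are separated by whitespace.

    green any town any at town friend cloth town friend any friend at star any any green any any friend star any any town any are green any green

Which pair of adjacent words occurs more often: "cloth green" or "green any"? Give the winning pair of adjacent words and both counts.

"cloth green": 0 occurrences
"green any": 3 occurrences

"green any" (3 vs 0)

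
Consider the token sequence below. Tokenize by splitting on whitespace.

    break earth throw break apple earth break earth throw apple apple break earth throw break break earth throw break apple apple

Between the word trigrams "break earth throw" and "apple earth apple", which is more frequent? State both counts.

"break earth throw" (4 vs 0)

"break earth throw": 4 occurrences
"apple earth apple": 0 occurrences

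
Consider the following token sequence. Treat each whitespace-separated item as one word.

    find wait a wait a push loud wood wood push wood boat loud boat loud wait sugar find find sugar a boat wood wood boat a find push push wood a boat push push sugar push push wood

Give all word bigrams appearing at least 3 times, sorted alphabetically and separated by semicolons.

push push; push wood

Bigram counts meeting the condition (at least 3 times):
  push push: 3
  push wood: 3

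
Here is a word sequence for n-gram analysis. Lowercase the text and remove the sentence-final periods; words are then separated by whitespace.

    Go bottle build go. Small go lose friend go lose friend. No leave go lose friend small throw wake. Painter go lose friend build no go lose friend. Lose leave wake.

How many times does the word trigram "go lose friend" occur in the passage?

5

Scanning the 29 overlapping trigram windows for "go lose friend":
  position 6–8: go lose friend
  position 9–11: go lose friend
  position 14–16: go lose friend
  position 21–23: go lose friend
  position 26–28: go lose friend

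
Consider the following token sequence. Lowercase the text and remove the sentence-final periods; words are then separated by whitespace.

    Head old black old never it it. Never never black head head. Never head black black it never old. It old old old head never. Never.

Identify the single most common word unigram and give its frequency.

"never", 7 times

Unigram frequencies (highest first):
  never: 7
  old: 6
  head: 5
  black: 4
  it: 4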